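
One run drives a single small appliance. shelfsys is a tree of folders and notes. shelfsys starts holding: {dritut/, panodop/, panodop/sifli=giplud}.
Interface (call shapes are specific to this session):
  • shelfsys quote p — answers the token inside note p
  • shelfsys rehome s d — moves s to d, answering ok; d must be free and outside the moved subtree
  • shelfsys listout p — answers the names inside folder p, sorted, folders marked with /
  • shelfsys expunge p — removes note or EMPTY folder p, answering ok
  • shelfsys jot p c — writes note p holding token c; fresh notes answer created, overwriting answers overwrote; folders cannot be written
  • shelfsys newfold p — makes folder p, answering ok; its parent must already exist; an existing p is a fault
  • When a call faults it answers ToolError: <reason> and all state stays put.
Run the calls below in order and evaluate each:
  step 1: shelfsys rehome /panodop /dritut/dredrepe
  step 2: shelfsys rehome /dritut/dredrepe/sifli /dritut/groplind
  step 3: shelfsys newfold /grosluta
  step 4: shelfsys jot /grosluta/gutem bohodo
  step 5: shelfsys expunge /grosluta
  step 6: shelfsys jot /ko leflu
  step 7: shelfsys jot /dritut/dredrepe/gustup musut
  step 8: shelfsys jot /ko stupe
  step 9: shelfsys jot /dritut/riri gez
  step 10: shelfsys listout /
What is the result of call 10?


$ shelfsys rehome s=/panodop d=/dritut/dredrepe
= ok
$ shelfsys rehome s=/dritut/dredrepe/sifli d=/dritut/groplind
= ok
$ shelfsys newfold p=/grosluta
= ok
$ shelfsys jot p=/grosluta/gutem c=bohodo
= created
$ shelfsys expunge p=/grosluta
= ToolError: not empty
$ shelfsys jot p=/ko c=leflu
= created
$ shelfsys jot p=/dritut/dredrepe/gustup c=musut
= created
$ shelfsys jot p=/ko c=stupe
= overwrote
$ shelfsys jot p=/dritut/riri c=gez
= created
$ shelfsys listout p=/
= [dritut/, grosluta/, ko]

Answer: [dritut/, grosluta/, ko]


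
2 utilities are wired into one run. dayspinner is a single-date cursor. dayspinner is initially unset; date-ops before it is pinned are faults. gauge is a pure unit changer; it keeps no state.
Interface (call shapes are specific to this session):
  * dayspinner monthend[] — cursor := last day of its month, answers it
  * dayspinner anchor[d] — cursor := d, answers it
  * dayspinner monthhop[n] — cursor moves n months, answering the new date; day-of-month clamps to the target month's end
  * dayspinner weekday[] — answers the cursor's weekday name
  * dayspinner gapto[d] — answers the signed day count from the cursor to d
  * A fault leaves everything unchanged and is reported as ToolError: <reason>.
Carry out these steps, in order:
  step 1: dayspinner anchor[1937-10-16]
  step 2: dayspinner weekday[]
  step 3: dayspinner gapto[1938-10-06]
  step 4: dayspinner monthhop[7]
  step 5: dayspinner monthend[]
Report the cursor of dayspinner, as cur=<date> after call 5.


Now I run dayspinner anchor passing d: 1937-10-16, and get 1937-10-16.
Next I call dayspinner weekday(), and see Saturday.
Calling dayspinner gapto passing d: 1938-10-06, and get 355.
Then dayspinner monthhop passing n: 7: 1938-05-16.
Invoking dayspinner monthend, → 1938-05-31.

Answer: cur=1938-05-31


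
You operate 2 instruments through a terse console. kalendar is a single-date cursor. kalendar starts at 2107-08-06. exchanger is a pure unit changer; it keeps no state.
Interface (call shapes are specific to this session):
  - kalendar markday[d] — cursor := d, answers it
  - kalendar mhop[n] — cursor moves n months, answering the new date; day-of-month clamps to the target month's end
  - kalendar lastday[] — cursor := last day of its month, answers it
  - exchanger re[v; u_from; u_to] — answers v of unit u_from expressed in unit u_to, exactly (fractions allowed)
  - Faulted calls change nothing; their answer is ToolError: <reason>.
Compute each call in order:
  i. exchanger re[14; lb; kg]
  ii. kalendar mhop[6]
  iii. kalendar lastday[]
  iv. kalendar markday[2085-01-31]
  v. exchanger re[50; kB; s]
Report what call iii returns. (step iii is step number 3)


Answer: 2108-02-29

Derivation:
~$ exchanger re v: 14 u_from: lb u_to: kg
= 317514659/50000000
~$ kalendar mhop n: 6
= 2108-02-06
~$ kalendar lastday
= 2108-02-29
~$ kalendar markday d: 2085-01-31
= 2085-01-31
~$ exchanger re v: 50 u_from: kB u_to: s
= ToolError: incompatible units


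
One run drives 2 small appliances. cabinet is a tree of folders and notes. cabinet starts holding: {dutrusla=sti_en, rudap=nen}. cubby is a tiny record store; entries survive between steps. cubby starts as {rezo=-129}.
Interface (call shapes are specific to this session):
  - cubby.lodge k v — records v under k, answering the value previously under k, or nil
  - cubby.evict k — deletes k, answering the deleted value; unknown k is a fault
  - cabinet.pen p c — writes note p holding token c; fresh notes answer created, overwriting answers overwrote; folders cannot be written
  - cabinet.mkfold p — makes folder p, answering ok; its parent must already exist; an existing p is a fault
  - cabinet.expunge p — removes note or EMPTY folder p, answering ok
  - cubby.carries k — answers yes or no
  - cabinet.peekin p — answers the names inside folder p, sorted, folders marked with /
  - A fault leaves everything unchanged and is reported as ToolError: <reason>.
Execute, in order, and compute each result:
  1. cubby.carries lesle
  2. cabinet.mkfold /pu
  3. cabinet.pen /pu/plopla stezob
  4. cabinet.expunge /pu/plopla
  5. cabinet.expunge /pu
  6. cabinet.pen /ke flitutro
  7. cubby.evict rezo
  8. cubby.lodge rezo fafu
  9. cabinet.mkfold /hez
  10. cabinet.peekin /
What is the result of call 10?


-> carries(lesle)
<- no
-> mkfold(/pu)
<- ok
-> pen(/pu/plopla, stezob)
<- created
-> expunge(/pu/plopla)
<- ok
-> expunge(/pu)
<- ok
-> pen(/ke, flitutro)
<- created
-> evict(rezo)
<- -129
-> lodge(rezo, fafu)
<- nil
-> mkfold(/hez)
<- ok
-> peekin(/)
<- [dutrusla, hez/, ke, rudap]

Answer: [dutrusla, hez/, ke, rudap]


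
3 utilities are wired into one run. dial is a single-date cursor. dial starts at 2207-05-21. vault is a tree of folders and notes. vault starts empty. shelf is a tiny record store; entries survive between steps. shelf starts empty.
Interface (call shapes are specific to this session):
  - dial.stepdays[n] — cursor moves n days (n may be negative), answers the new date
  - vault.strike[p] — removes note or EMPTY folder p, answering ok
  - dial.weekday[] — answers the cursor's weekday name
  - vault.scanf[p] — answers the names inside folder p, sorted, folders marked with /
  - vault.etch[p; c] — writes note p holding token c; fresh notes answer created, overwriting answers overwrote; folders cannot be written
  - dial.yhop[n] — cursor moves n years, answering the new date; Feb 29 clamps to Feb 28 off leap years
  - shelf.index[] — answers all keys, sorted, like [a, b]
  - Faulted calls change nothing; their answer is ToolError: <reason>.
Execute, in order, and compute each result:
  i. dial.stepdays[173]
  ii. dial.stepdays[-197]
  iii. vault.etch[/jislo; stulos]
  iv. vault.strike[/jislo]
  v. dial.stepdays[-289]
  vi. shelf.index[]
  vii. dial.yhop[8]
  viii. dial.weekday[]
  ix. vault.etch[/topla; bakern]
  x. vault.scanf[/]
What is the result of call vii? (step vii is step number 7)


Answer: 2214-07-12

Derivation:
Then stepdays on n→173, and get 2207-11-10.
I invoke stepdays on n→-197, giving 2207-04-27.
I try etch on p→/jislo, c→stulos, yielding created.
Invoking strike on p→/jislo, yielding ok.
I invoke stepdays on n→-289, and see 2206-07-12.
Calling index(): [].
Calling yhop on n→8, and get 2214-07-12.
I try weekday, which returns Tuesday.
Invoking etch on p→/topla, c→bakern, and see created.
I run scanf on p→/, — result: [topla].


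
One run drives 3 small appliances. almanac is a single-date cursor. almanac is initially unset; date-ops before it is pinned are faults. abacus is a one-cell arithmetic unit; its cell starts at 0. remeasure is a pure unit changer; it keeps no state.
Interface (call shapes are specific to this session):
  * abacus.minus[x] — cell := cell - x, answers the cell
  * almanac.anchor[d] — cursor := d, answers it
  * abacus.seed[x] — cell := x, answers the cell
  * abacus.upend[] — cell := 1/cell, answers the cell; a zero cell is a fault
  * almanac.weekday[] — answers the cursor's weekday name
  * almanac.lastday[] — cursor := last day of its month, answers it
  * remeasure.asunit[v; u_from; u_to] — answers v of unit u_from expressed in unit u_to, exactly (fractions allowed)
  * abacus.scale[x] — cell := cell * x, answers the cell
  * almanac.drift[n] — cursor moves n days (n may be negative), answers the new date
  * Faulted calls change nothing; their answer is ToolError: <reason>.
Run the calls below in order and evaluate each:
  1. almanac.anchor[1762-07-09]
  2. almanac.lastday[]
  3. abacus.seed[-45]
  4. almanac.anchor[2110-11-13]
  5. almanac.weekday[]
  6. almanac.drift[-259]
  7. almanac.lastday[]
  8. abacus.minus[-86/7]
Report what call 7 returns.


Answer: 2110-02-28

Derivation:
Calling anchor passing d=1762-07-09, which returns 1762-07-09.
I try lastday, and get 1762-07-31.
Using seed passing x=-45, and see -45.
Invoking anchor passing d=2110-11-13, → 2110-11-13.
I try weekday, — result: Thursday.
I run drift passing n=-259, which returns 2110-02-27.
Invoking lastday, and get 2110-02-28.
Then minus passing x=-86/7, giving -229/7.


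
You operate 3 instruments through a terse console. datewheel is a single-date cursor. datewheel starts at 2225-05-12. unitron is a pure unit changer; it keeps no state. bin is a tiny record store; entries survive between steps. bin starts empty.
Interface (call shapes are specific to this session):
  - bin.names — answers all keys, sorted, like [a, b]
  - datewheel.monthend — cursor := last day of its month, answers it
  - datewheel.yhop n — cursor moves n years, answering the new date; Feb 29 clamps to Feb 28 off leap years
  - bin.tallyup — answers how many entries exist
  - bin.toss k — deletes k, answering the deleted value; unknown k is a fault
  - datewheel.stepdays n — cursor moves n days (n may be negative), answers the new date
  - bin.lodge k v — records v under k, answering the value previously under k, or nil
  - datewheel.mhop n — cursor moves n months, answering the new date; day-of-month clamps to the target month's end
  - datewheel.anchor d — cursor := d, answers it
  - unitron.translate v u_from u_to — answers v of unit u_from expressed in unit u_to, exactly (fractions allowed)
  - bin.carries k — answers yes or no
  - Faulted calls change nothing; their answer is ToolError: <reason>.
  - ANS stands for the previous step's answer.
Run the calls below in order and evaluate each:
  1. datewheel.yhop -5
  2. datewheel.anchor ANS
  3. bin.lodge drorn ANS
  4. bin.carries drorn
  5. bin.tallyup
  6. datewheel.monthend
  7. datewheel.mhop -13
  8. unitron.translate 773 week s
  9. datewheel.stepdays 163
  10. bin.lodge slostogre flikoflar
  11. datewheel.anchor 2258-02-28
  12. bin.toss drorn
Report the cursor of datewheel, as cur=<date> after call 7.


Answer: cur=2219-04-30

Derivation:
% datewheel.yhop n→-5
  2220-05-12
% datewheel.anchor d→ANS
  2220-05-12
% bin.lodge k→drorn v→ANS
  nil
% bin.carries k→drorn
  yes
% bin.tallyup
  1
% datewheel.monthend
  2220-05-31
% datewheel.mhop n→-13
  2219-04-30
% unitron.translate v→773 u_from→week u_to→s
  467510400
% datewheel.stepdays n→163
  2219-10-10
% bin.lodge k→slostogre v→flikoflar
  nil
% datewheel.anchor d→2258-02-28
  2258-02-28
% bin.toss k→drorn
  2220-05-12


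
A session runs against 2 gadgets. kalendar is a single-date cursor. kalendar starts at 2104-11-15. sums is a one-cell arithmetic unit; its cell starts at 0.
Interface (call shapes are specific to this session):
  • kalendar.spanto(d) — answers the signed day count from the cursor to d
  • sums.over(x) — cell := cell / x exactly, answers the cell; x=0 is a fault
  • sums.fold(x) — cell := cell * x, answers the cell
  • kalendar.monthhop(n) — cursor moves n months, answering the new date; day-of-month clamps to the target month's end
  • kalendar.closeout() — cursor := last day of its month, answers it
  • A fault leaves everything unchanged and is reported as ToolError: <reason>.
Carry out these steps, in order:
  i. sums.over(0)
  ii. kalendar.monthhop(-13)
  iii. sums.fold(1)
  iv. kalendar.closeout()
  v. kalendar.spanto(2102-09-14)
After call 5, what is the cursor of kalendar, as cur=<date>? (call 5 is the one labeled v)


Answer: cur=2103-10-31

Derivation:
==> over(x: 0)
<== ToolError: division by zero
==> monthhop(n: -13)
<== 2103-10-15
==> fold(x: 1)
<== 0
==> closeout()
<== 2103-10-31
==> spanto(d: 2102-09-14)
<== -412


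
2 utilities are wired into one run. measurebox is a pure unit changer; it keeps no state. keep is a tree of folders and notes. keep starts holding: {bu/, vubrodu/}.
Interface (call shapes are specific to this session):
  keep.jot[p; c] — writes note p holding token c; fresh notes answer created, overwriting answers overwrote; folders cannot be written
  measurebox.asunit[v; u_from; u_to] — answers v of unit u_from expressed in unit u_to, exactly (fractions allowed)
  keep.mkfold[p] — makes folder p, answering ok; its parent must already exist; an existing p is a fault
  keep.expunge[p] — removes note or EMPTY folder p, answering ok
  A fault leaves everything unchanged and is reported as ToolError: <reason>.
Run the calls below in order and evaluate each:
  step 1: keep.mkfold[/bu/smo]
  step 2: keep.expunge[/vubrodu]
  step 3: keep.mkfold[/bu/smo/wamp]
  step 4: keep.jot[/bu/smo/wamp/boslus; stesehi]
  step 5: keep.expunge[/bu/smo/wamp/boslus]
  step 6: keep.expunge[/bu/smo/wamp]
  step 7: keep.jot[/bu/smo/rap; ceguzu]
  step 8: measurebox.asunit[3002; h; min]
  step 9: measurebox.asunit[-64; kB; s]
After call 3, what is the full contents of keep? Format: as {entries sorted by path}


Answer: {bu/, bu/smo/, bu/smo/wamp/}

Derivation:
-> keep.mkfold(/bu/smo)
<- ok
-> keep.expunge(/vubrodu)
<- ok
-> keep.mkfold(/bu/smo/wamp)
<- ok
-> keep.jot(/bu/smo/wamp/boslus, stesehi)
<- created
-> keep.expunge(/bu/smo/wamp/boslus)
<- ok
-> keep.expunge(/bu/smo/wamp)
<- ok
-> keep.jot(/bu/smo/rap, ceguzu)
<- created
-> measurebox.asunit(3002, h, min)
<- 180120
-> measurebox.asunit(-64, kB, s)
<- ToolError: incompatible units


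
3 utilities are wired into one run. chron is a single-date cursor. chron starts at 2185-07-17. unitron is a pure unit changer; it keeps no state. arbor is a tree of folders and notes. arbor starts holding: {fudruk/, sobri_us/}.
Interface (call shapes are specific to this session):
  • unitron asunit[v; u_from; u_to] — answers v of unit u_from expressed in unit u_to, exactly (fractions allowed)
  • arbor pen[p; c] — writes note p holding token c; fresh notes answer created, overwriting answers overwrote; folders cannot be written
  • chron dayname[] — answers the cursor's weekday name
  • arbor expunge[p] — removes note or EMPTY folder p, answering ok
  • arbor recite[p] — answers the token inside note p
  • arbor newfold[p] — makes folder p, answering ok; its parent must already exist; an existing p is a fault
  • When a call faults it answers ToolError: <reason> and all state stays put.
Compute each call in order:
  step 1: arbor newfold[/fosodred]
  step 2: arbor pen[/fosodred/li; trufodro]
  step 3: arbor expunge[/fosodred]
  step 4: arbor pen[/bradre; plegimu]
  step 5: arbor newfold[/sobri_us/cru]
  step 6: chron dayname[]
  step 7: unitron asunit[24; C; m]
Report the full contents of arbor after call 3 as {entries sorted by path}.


Answer: {fosodred/, fosodred/li=trufodro, fudruk/, sobri_us/}

Derivation:
·→ arbor newfold(p: /fosodred)
·← ok
·→ arbor pen(p: /fosodred/li, c: trufodro)
·← created
·→ arbor expunge(p: /fosodred)
·← ToolError: not empty
·→ arbor pen(p: /bradre, c: plegimu)
·← created
·→ arbor newfold(p: /sobri_us/cru)
·← ok
·→ chron dayname()
·← Sunday
·→ unitron asunit(v: 24, u_from: C, u_to: m)
·← ToolError: incompatible units


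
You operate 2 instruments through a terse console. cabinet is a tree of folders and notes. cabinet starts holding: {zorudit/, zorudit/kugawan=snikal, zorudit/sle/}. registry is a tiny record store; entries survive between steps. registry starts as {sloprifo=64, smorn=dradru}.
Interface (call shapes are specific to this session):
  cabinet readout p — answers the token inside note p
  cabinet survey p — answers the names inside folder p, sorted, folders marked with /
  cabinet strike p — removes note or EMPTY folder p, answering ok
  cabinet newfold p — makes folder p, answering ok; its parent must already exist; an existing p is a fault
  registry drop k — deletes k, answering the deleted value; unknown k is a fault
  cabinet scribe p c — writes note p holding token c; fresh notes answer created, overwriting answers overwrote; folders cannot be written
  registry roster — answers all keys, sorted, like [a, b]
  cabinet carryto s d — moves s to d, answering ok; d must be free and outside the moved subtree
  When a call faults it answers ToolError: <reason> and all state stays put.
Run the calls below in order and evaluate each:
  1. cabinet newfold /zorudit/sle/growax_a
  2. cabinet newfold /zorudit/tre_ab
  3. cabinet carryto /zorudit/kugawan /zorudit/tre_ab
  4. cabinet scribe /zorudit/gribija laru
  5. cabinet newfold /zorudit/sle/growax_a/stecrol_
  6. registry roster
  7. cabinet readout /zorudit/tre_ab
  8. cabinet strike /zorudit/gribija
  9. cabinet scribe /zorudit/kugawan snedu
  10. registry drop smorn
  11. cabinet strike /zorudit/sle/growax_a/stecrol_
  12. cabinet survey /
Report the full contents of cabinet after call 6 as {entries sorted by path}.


I use cabinet newfold(p=/zorudit/sle/growax_a), yielding ok.
Now I run cabinet newfold(p=/zorudit/tre_ab), and get ok.
Now I run cabinet carryto(s=/zorudit/kugawan, d=/zorudit/tre_ab), yielding ToolError: exists.
Using cabinet scribe(p=/zorudit/gribija, c=laru): created.
I use cabinet newfold(p=/zorudit/sle/growax_a/stecrol_), and see ok.
Now I run registry roster(): [sloprifo, smorn].
I run cabinet readout(p=/zorudit/tre_ab), and get ToolError: is a directory.
I call cabinet strike(p=/zorudit/gribija), → ok.
Next I call cabinet scribe(p=/zorudit/kugawan, c=snedu), and observe overwrote.
I run registry drop(k=smorn), and see dradru.
Invoking cabinet strike(p=/zorudit/sle/growax_a/stecrol_), and get ok.
I try cabinet survey(p=/), which returns [zorudit/].

Answer: {zorudit/, zorudit/gribija=laru, zorudit/kugawan=snikal, zorudit/sle/, zorudit/sle/growax_a/, zorudit/sle/growax_a/stecrol_/, zorudit/tre_ab/}


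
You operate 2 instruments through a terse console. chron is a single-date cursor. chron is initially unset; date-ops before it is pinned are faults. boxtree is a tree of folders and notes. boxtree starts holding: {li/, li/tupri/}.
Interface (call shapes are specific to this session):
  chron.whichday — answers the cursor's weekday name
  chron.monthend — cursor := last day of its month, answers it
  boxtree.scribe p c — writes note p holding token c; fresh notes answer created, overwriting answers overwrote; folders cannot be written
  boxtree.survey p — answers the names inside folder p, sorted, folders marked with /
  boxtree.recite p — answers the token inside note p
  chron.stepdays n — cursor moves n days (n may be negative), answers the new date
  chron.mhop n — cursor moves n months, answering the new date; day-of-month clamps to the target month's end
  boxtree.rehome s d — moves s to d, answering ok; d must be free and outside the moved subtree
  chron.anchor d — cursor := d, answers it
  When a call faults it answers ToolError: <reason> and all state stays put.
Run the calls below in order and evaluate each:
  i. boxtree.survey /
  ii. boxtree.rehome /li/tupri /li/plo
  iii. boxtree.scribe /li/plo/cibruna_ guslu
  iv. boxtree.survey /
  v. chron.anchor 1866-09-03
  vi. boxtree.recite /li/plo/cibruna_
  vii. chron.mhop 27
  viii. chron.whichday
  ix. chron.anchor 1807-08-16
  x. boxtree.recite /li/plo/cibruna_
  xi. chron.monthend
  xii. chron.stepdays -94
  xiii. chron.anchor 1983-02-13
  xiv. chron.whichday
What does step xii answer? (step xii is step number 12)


Answer: 1807-05-29

Derivation:
% boxtree.survey(p=/) -> [li/]
% boxtree.rehome(s=/li/tupri, d=/li/plo) -> ok
% boxtree.scribe(p=/li/plo/cibruna_, c=guslu) -> created
% boxtree.survey(p=/) -> [li/]
% chron.anchor(d=1866-09-03) -> 1866-09-03
% boxtree.recite(p=/li/plo/cibruna_) -> guslu
% chron.mhop(n=27) -> 1868-12-03
% chron.whichday() -> Thursday
% chron.anchor(d=1807-08-16) -> 1807-08-16
% boxtree.recite(p=/li/plo/cibruna_) -> guslu
% chron.monthend() -> 1807-08-31
% chron.stepdays(n=-94) -> 1807-05-29
% chron.anchor(d=1983-02-13) -> 1983-02-13
% chron.whichday() -> Sunday


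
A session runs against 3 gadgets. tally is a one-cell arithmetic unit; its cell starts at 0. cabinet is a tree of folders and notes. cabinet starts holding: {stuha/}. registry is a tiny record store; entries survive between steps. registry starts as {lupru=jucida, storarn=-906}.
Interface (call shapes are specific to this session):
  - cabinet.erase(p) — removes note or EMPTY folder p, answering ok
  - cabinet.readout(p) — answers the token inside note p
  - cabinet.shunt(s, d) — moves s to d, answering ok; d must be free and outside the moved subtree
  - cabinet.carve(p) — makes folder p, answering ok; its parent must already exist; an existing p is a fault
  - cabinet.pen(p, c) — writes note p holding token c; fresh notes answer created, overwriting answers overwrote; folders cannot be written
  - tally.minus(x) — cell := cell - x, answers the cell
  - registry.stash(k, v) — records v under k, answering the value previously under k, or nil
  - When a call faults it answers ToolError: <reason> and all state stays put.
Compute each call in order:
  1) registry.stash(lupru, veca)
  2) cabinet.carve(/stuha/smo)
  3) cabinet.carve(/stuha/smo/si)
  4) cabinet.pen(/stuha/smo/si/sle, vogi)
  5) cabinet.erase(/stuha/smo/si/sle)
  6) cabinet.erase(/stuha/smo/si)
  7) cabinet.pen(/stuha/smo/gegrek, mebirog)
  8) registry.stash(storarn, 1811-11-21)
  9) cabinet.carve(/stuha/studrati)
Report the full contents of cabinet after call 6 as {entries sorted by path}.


Step: registry.stash[k: lupru; v: veca]
Result: jucida
Step: cabinet.carve[p: /stuha/smo]
Result: ok
Step: cabinet.carve[p: /stuha/smo/si]
Result: ok
Step: cabinet.pen[p: /stuha/smo/si/sle; c: vogi]
Result: created
Step: cabinet.erase[p: /stuha/smo/si/sle]
Result: ok
Step: cabinet.erase[p: /stuha/smo/si]
Result: ok
Step: cabinet.pen[p: /stuha/smo/gegrek; c: mebirog]
Result: created
Step: registry.stash[k: storarn; v: 1811-11-21]
Result: -906
Step: cabinet.carve[p: /stuha/studrati]
Result: ok

Answer: {stuha/, stuha/smo/}


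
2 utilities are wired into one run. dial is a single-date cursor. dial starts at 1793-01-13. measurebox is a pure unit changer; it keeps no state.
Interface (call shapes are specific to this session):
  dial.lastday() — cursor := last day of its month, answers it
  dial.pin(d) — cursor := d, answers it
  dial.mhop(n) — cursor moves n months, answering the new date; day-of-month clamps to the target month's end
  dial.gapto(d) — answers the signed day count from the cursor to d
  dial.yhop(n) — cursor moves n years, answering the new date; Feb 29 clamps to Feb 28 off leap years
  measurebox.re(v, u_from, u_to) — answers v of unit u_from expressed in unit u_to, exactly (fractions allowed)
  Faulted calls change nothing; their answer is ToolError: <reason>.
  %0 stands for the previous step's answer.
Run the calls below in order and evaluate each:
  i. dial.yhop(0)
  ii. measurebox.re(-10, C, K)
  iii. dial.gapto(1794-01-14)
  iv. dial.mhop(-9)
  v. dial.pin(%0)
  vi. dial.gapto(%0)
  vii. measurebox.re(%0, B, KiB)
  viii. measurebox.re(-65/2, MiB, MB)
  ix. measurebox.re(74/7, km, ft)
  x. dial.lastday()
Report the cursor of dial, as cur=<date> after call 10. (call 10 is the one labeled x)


Answer: cur=1792-04-30

Derivation:
·→ dial.yhop(0)
·← 1793-01-13
·→ measurebox.re(-10, C, K)
·← 5263/20
·→ dial.gapto(1794-01-14)
·← 366
·→ dial.mhop(-9)
·← 1792-04-13
·→ dial.pin(%0)
·← 1792-04-13
·→ dial.gapto(%0)
·← 0
·→ measurebox.re(%0, B, KiB)
·← 0
·→ measurebox.re(-65/2, MiB, MB)
·← -106496/3125
·→ measurebox.re(74/7, km, ft)
·← 92500000/2667
·→ dial.lastday()
·← 1792-04-30


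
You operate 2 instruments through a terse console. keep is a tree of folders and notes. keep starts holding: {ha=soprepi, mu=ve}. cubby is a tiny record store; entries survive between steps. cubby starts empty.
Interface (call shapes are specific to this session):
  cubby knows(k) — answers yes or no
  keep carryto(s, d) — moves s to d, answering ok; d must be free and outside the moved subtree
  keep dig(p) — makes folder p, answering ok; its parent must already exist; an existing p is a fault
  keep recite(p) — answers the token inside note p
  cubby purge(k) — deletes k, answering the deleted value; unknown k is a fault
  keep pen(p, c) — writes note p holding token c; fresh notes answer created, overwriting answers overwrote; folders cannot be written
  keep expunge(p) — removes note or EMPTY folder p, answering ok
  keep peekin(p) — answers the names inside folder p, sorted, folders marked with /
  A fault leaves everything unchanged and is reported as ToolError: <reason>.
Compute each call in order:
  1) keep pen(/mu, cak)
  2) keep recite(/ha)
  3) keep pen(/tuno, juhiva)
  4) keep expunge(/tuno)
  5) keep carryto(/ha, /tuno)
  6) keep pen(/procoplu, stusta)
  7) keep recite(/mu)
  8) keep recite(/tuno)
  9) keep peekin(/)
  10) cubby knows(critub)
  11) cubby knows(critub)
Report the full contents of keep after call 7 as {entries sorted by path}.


→ keep pen(p: /mu, c: cak)
← overwrote
→ keep recite(p: /ha)
← soprepi
→ keep pen(p: /tuno, c: juhiva)
← created
→ keep expunge(p: /tuno)
← ok
→ keep carryto(s: /ha, d: /tuno)
← ok
→ keep pen(p: /procoplu, c: stusta)
← created
→ keep recite(p: /mu)
← cak
→ keep recite(p: /tuno)
← soprepi
→ keep peekin(p: /)
← [mu, procoplu, tuno]
→ cubby knows(k: critub)
← no
→ cubby knows(k: critub)
← no

Answer: {mu=cak, procoplu=stusta, tuno=soprepi}


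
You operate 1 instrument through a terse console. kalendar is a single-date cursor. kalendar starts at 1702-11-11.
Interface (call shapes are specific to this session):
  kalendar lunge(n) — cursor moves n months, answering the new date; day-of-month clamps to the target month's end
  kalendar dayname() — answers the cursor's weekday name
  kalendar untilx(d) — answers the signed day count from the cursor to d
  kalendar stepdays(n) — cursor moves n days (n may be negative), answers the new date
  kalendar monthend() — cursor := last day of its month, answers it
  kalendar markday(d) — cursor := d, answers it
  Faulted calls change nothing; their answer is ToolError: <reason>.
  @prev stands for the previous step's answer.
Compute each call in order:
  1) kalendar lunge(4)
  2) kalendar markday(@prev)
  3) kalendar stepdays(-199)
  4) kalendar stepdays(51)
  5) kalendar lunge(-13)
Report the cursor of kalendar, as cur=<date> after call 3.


Answer: cur=1702-08-24

Derivation:
-> kalendar lunge(4)
<- 1703-03-11
-> kalendar markday(@prev)
<- 1703-03-11
-> kalendar stepdays(-199)
<- 1702-08-24
-> kalendar stepdays(51)
<- 1702-10-14
-> kalendar lunge(-13)
<- 1701-09-14


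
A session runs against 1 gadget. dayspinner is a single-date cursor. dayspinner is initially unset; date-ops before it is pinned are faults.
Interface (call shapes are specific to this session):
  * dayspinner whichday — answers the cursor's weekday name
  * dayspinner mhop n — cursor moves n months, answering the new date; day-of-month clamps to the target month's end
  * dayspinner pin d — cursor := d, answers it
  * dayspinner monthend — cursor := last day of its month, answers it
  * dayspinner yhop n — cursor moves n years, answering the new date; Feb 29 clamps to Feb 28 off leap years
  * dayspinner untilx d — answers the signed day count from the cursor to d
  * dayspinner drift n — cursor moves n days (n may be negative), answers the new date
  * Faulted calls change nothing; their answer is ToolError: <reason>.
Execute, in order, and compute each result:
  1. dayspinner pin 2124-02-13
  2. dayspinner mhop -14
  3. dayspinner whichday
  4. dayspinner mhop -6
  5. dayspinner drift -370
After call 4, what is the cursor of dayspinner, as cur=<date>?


Answer: cur=2122-06-13

Derivation:
==> dayspinner pin(d=2124-02-13)
<== 2124-02-13
==> dayspinner mhop(n=-14)
<== 2122-12-13
==> dayspinner whichday()
<== Sunday
==> dayspinner mhop(n=-6)
<== 2122-06-13
==> dayspinner drift(n=-370)
<== 2121-06-08


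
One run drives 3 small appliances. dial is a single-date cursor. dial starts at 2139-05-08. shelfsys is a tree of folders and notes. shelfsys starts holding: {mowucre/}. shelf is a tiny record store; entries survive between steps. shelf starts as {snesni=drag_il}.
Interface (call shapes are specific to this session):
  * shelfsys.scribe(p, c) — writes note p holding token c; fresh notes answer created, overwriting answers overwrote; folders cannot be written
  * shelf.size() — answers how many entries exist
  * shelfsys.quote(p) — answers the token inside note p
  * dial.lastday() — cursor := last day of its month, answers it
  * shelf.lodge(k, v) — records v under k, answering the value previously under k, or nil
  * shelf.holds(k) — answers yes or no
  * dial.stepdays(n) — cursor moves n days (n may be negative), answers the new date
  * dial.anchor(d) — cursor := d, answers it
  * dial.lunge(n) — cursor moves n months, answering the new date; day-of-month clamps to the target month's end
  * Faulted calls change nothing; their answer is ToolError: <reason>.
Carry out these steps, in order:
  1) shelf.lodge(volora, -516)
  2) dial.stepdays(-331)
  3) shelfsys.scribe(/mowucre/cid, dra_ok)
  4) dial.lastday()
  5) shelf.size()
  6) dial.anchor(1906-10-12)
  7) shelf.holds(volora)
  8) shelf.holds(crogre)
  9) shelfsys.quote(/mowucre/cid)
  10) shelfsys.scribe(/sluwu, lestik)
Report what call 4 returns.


Using lodge with volora, -516, and observe nil.
Now I run stepdays with -331, and get 2138-06-11.
Now I run scribe with /mowucre/cid, dra_ok, — result: created.
Calling lastday, and observe 2138-06-30.
Using size(), and see 2.
Next I call anchor with 1906-10-12, and observe 1906-10-12.
Invoking holds with volora, and see yes.
Using holds with crogre, and get no.
Then quote with /mowucre/cid, which returns dra_ok.
I call scribe with /sluwu, lestik, — result: created.

Answer: 2138-06-30


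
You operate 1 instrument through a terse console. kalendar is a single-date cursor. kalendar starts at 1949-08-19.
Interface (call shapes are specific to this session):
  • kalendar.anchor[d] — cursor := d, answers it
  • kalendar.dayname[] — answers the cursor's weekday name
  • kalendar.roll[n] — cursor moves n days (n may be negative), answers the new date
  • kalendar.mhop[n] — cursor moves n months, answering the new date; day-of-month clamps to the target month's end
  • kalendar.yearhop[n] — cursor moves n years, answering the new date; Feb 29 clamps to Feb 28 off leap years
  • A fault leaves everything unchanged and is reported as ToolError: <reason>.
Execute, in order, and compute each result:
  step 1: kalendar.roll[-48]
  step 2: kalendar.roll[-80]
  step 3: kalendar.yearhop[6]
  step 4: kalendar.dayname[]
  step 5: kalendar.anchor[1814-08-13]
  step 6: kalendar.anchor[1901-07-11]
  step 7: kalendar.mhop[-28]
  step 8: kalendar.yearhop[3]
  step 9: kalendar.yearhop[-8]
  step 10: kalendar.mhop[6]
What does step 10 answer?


Answer: 1894-09-11

Derivation:
·→ kalendar.roll(n: -48)
·← 1949-07-02
·→ kalendar.roll(n: -80)
·← 1949-04-13
·→ kalendar.yearhop(n: 6)
·← 1955-04-13
·→ kalendar.dayname()
·← Wednesday
·→ kalendar.anchor(d: 1814-08-13)
·← 1814-08-13
·→ kalendar.anchor(d: 1901-07-11)
·← 1901-07-11
·→ kalendar.mhop(n: -28)
·← 1899-03-11
·→ kalendar.yearhop(n: 3)
·← 1902-03-11
·→ kalendar.yearhop(n: -8)
·← 1894-03-11
·→ kalendar.mhop(n: 6)
·← 1894-09-11


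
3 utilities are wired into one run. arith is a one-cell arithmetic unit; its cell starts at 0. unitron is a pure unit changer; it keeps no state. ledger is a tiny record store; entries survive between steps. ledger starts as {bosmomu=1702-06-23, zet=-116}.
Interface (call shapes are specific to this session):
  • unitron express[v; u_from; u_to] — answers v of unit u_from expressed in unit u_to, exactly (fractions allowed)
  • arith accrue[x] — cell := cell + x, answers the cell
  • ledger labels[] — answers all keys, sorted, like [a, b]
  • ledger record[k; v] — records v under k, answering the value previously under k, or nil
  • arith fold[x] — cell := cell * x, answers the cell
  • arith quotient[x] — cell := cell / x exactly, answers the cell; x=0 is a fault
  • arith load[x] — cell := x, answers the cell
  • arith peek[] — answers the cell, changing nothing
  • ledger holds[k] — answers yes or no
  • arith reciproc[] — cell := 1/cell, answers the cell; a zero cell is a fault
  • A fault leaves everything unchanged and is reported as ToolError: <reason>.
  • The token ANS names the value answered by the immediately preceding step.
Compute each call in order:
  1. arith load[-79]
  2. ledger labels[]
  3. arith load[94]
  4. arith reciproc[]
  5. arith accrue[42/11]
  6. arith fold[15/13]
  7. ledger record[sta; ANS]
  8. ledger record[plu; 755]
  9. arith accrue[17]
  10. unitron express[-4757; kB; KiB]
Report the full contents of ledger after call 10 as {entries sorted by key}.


>> arith load(x→-79)
<< -79
>> ledger labels()
<< [bosmomu, zet]
>> arith load(x→94)
<< 94
>> arith reciproc()
<< 1/94
>> arith accrue(x→42/11)
<< 3959/1034
>> arith fold(x→15/13)
<< 59385/13442
>> ledger record(k→sta, v→ANS)
<< nil
>> ledger record(k→plu, v→755)
<< nil
>> arith accrue(x→17)
<< 287899/13442
>> unitron express(v→-4757, u_from→kB, u_to→KiB)
<< -594625/128

Answer: {bosmomu=1702-06-23, plu=755, sta=59385/13442, zet=-116}


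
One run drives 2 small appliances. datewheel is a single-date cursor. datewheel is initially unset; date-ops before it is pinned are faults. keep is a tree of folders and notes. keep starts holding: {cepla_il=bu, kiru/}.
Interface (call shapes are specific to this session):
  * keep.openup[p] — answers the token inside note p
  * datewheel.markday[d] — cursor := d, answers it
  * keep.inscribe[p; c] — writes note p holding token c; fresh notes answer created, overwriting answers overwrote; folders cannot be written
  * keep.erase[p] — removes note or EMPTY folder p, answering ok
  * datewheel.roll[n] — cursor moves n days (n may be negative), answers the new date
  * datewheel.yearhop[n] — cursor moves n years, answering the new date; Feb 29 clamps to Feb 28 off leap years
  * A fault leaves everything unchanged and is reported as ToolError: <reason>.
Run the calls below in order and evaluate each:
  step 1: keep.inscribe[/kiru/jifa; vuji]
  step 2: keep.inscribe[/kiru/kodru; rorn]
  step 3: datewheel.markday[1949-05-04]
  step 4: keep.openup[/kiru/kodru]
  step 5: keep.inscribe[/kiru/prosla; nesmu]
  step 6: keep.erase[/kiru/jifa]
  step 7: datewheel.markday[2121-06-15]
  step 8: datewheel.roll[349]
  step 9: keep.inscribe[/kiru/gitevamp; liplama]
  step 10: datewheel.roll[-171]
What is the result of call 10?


Using keep.inscribe on p: /kiru/jifa, c: vuji: created.
Next I call keep.inscribe on p: /kiru/kodru, c: rorn, and get created.
I invoke datewheel.markday on d: 1949-05-04, — result: 1949-05-04.
Next I call keep.openup on p: /kiru/kodru, and observe rorn.
I use keep.inscribe on p: /kiru/prosla, c: nesmu, which returns created.
I call keep.erase on p: /kiru/jifa, which returns ok.
Next I call datewheel.markday on d: 2121-06-15, giving 2121-06-15.
I run datewheel.roll on n: 349, which returns 2122-05-30.
Using keep.inscribe on p: /kiru/gitevamp, c: liplama, yielding created.
I run datewheel.roll on n: -171, giving 2121-12-10.

Answer: 2121-12-10


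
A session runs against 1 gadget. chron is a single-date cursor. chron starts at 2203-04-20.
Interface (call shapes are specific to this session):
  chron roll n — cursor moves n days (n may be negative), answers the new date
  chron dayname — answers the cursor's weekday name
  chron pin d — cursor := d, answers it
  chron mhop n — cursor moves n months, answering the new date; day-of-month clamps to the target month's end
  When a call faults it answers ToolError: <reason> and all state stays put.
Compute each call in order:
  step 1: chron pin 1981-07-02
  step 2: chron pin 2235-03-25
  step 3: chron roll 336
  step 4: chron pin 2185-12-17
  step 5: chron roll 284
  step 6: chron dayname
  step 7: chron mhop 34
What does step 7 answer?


Using chron pin passing 1981-07-02, and see 1981-07-02.
Now I run chron pin passing 2235-03-25, yielding 2235-03-25.
Invoking chron roll passing 336, and observe 2236-02-24.
I use chron pin passing 2185-12-17, → 2185-12-17.
I run chron roll passing 284, and get 2186-09-27.
I run chron dayname, and observe Wednesday.
I try chron mhop passing 34, and get 2189-07-27.

Answer: 2189-07-27


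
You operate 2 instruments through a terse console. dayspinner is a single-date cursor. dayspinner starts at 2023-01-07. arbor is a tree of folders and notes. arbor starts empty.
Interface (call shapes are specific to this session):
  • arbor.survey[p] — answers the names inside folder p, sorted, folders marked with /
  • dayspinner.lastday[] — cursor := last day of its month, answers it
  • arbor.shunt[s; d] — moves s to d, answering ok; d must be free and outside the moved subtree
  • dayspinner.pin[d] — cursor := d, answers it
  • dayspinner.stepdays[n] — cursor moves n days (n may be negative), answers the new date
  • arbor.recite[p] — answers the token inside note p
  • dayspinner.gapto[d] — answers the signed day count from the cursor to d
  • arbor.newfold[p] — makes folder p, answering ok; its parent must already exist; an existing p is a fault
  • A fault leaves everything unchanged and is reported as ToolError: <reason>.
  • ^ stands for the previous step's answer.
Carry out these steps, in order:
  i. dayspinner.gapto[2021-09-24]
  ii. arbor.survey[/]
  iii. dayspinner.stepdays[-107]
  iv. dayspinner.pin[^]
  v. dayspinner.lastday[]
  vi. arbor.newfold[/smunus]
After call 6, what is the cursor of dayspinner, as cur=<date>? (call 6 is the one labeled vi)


% dayspinner.gapto 2021-09-24
:: -470
% arbor.survey /
:: []
% dayspinner.stepdays -107
:: 2022-09-22
% dayspinner.pin ^
:: 2022-09-22
% dayspinner.lastday
:: 2022-09-30
% arbor.newfold /smunus
:: ok

Answer: cur=2022-09-30


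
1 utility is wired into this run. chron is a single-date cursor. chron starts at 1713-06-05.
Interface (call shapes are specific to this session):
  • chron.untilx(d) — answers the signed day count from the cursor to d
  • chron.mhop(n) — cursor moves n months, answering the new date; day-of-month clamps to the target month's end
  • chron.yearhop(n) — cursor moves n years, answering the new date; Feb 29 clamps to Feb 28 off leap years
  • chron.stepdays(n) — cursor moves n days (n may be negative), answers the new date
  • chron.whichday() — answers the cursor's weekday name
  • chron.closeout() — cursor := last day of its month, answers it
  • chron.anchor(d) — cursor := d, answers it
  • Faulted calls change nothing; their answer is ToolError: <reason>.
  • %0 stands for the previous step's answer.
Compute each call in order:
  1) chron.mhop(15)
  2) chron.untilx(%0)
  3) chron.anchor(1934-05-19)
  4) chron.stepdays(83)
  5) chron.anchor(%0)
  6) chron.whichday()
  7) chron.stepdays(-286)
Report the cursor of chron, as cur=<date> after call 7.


% chron.mhop n='15'
:: 1714-09-05
% chron.untilx d='%0'
:: 0
% chron.anchor d='1934-05-19'
:: 1934-05-19
% chron.stepdays n='83'
:: 1934-08-10
% chron.anchor d='%0'
:: 1934-08-10
% chron.whichday
:: Friday
% chron.stepdays n='-286'
:: 1933-10-28

Answer: cur=1933-10-28
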